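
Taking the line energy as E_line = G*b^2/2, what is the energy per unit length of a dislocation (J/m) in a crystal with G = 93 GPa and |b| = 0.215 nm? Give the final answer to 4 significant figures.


E = G*b^2/2
b = 0.215 nm = 2.15e-10 m
G = 93 GPa = 9.3e+10 Pa
E = 0.5 * 9.3e+10 * (2.15e-10)^2
E = 2.149e-09 J/m


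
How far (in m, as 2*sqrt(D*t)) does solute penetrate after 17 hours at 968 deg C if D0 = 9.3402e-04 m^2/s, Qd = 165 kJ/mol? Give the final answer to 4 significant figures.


Step 1: D = D0 * exp(-Qd/(R*T))
T = 1241.15 K
D = 9.3402e-04 * exp(-165e3 / (8.314 * 1241.15)) = 1.06162e-10 m^2/s
Step 2: L = 2*sqrt(D*t)
t = 17 h = 61200 s
L = 2*sqrt(1.06162e-10 * 61200) = 5.098e-03 m


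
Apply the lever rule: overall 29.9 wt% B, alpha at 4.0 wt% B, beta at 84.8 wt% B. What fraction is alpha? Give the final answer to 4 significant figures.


f_alpha = (C_beta - C0) / (C_beta - C_alpha)
f_alpha = (84.8 - 29.9) / (84.8 - 4.0)
f_alpha = 0.6795


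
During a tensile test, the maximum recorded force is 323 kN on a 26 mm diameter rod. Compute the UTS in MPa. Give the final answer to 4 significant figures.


A0 = pi*(d/2)^2 = pi*(26/2)^2 = 530.929 mm^2
UTS = F_max / A0 = 323*1000 / 530.929
UTS = 608.4 MPa


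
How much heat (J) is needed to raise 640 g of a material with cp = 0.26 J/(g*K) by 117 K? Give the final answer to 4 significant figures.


Q = m * cp * dT
Q = 640 * 0.26 * 117
Q = 19470 J


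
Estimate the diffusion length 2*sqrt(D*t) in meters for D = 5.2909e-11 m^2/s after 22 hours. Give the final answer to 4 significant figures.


t = 22 hr = 79200 s
Diffusion length = 2*sqrt(D*t)
= 2*sqrt(5.2909e-11 * 79200)
= 4.094e-03 m


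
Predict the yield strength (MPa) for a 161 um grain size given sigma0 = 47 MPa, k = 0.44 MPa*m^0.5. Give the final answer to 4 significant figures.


sigma_y = sigma0 + k / sqrt(d)
d = 161 um = 1.61e-04 m
sigma_y = 47 + 0.44 / sqrt(1.61e-04)
sigma_y = 81.68 MPa


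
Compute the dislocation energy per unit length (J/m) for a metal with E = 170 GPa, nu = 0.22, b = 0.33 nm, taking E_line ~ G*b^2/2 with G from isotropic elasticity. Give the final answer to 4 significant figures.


Step 1: G = E / (2*(1+nu))
G = 170 / (2*(1+0.22)) = 69.6721 GPa = 6.96721e+10 Pa
Step 2: E_line = G*b^2/2
b = 0.33 nm = 3.3e-10 m
E_line = 0.5 * 6.96721e+10 * (3.3e-10)^2 = 3.794e-09 J/m


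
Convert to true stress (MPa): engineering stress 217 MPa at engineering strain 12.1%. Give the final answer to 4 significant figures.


sigma_true = sigma_eng * (1 + epsilon_eng)
sigma_true = 217 * (1 + 0.121)
sigma_true = 243.3 MPa


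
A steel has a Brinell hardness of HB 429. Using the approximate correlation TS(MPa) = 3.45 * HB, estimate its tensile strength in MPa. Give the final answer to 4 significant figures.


TS (MPa) = 3.45 * HB
TS = 3.45 * 429
TS = 1480 MPa


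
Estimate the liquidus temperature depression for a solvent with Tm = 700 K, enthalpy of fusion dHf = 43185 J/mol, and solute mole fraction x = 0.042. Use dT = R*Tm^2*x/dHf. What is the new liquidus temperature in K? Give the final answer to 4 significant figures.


dT = R*Tm^2*x / dHf
dT = 8.314 * 700^2 * 0.042 / 43185
dT = 3.96207 K
T_new = 700 - 3.96207 = 696 K


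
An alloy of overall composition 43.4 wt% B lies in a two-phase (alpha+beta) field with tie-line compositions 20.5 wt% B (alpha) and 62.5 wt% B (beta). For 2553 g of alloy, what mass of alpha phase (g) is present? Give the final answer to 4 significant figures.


f_alpha = (C_beta - C0) / (C_beta - C_alpha)
f_alpha = (62.5 - 43.4) / (62.5 - 20.5) = 0.454762
m_alpha = f_alpha * m_total = 0.454762 * 2553 = 1161 g


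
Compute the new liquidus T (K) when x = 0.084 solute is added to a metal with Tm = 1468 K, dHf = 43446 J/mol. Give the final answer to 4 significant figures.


dT = R*Tm^2*x / dHf
dT = 8.314 * 1468^2 * 0.084 / 43446
dT = 34.6411 K
T_new = 1468 - 34.6411 = 1433 K


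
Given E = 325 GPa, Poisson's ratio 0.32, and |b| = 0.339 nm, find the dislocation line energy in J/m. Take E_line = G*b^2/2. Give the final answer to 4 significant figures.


Step 1: G = E / (2*(1+nu))
G = 325 / (2*(1+0.32)) = 123.106 GPa = 1.23106e+11 Pa
Step 2: E_line = G*b^2/2
b = 0.339 nm = 3.39e-10 m
E_line = 0.5 * 1.23106e+11 * (3.39e-10)^2 = 7.074e-09 J/m


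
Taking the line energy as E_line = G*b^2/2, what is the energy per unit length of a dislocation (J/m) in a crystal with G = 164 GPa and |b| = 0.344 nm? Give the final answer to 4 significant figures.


E = G*b^2/2
b = 0.344 nm = 3.44e-10 m
G = 164 GPa = 1.64e+11 Pa
E = 0.5 * 1.64e+11 * (3.44e-10)^2
E = 9.704e-09 J/m


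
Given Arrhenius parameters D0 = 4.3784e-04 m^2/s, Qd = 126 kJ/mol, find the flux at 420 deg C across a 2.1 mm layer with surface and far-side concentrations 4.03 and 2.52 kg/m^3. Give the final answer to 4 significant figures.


Step 1: D = D0 * exp(-Qd/(R*T))
T = 420 + 273.15 = 693.15 K
D = 4.3784e-04 * exp(-126e3 / (8.314 * 693.15)) = 1.39901e-13 m^2/s
Step 2: J = D * (C1 - C2) / dx
J = 1.39901e-13 * (4.03 - 2.52) / 2.1e-03
J = 1.006e-10 kg/(m^2*s)


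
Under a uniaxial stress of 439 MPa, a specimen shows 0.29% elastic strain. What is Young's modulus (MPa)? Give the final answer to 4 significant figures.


E = sigma / epsilon
epsilon = 0.29% = 2.9e-03
E = 439 / 2.9e-03
E = 151400 MPa


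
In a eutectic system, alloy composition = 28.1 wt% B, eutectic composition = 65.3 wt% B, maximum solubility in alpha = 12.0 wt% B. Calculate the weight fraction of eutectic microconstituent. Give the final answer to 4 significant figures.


f_primary = (C_e - C0) / (C_e - C_alpha_max)
f_primary = (65.3 - 28.1) / (65.3 - 12.0)
f_primary = 0.697936
f_eutectic = 1 - 0.697936 = 0.3021


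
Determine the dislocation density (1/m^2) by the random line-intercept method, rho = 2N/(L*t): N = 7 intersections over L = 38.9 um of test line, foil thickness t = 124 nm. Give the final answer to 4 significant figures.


rho = 2N / (L * t)
L = 38.9 um = 3.89e-05 m, t = 124 nm = 1.24e-07 m
rho = 2 * 7 / (3.89e-05 * 1.24e-07)
rho = 2.902e+12 1/m^2


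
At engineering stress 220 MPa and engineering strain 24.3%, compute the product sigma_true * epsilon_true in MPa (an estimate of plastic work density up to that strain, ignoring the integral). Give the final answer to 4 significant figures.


sigma_true = sigma_eng * (1 + epsilon_eng)
sigma_true = 220 * (1 + 0.243) = 273.46 MPa
epsilon_true = ln(1 + epsilon_eng)
epsilon_true = ln(1 + 0.243) = 0.217528
sigma_true * epsilon_true = 273.46 * 0.217528 = 59.49 MPa


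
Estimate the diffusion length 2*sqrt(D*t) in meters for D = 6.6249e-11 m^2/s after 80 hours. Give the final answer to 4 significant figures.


t = 80 hr = 288000 s
Diffusion length = 2*sqrt(D*t)
= 2*sqrt(6.6249e-11 * 288000)
= 8.736e-03 m


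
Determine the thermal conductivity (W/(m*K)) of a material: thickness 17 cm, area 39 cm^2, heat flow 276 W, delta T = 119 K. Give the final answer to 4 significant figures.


k = Q*L / (A*dT)
L = 0.17 m, A = 3.9e-03 m^2
k = 276 * 0.17 / (3.9e-03 * 119)
k = 101.1 W/(m*K)


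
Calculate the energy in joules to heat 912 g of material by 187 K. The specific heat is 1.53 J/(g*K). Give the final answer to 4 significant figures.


Q = m * cp * dT
Q = 912 * 1.53 * 187
Q = 260900 J


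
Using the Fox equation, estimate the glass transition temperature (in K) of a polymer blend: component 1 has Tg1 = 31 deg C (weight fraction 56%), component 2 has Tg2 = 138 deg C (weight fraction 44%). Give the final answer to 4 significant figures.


1/Tg = w1/Tg1 + w2/Tg2 (in Kelvin)
Tg1 = 304.15 K, Tg2 = 411.15 K
1/Tg = 0.56/304.15 + 0.44/411.15
Tg = 343.5 K


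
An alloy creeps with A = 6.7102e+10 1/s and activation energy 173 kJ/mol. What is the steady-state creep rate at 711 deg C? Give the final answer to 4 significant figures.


rate = A * exp(-Q / (R*T))
T = 711 + 273.15 = 984.15 K
rate = 6.7102e+10 * exp(-173e3 / (8.314 * 984.15))
rate = 44.08 1/s


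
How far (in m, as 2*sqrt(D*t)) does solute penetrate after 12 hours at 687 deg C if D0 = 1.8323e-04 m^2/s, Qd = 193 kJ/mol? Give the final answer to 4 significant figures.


Step 1: D = D0 * exp(-Qd/(R*T))
T = 960.15 K
D = 1.8323e-04 * exp(-193e3 / (8.314 * 960.15)) = 5.7932e-15 m^2/s
Step 2: L = 2*sqrt(D*t)
t = 12 h = 43200 s
L = 2*sqrt(5.7932e-15 * 43200) = 3.164e-05 m


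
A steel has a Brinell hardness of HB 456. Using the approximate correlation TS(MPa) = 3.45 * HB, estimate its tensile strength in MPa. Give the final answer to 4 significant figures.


TS (MPa) = 3.45 * HB
TS = 3.45 * 456
TS = 1573 MPa


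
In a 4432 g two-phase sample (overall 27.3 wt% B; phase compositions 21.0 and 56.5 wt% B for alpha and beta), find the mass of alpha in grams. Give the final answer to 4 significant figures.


f_alpha = (C_beta - C0) / (C_beta - C_alpha)
f_alpha = (56.5 - 27.3) / (56.5 - 21.0) = 0.822535
m_alpha = f_alpha * m_total = 0.822535 * 4432 = 3645 g


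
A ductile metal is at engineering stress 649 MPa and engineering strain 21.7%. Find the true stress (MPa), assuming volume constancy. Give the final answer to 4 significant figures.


sigma_true = sigma_eng * (1 + epsilon_eng)
sigma_true = 649 * (1 + 0.217)
sigma_true = 789.8 MPa


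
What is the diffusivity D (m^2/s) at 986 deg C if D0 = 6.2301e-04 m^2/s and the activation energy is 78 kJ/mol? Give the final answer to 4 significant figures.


D = D0 * exp(-Qd / (R*T))
T = 1259.15 K
D = 6.2301e-04 * exp(-78e3 / (8.314 * 1259.15))
D = 3.619e-07 m^2/s


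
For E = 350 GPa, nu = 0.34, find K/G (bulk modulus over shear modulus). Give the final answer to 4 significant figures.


G = E / (2*(1+nu))
G = 350 / (2*(1+0.34)) = 130.597 GPa
K = E / (3*(1-2*nu))
K = 350 / (3*(1-2*0.34)) = 364.583 GPa
K/G = 364.583 / 130.597 = 2.792


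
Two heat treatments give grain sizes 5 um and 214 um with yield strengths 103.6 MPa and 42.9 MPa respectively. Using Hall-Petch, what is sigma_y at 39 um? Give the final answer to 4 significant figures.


sigma_y = sigma0 + k / sqrt(d)
1/sqrt(d1) = 1/sqrt(5e-06) = 447.214;  1/sqrt(d2) = 68.3586
k = (sigma1 - sigma2) / (1/sqrt(d1) - 1/sqrt(d2)) = (103.6 - 42.9) / (447.214 - 68.3586) = 0.16022 MPa*m^0.5
sigma0 = sigma1 - k/sqrt(d1) = 103.6 - 0.16022*447.214 = 31.9476 MPa
sigma_y(d3) = 31.9476 + 0.16022 / sqrt(3.9e-05) = 57.6 MPa


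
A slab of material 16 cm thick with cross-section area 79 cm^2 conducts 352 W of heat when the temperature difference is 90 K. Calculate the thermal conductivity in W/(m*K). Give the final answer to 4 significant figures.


k = Q*L / (A*dT)
L = 0.16 m, A = 7.9e-03 m^2
k = 352 * 0.16 / (7.9e-03 * 90)
k = 79.21 W/(m*K)


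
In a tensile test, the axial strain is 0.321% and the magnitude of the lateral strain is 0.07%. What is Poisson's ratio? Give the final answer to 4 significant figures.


nu = -epsilon_lat / epsilon_axial
Lateral strain is contraction (negative), so using magnitudes:
nu = 0.07 / 0.321
nu = 0.2181


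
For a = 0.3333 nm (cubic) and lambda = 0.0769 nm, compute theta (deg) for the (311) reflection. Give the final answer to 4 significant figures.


d = a / sqrt(h^2+k^2+l^2)
d = 0.3333 / sqrt(11) = 0.100494 nm
lambda = 2*d*sin(theta)  =>  sin(theta) = lambda / (2*d)
sin(theta) = 0.0769 / (2 * 0.100494) = 0.382611
theta = 22.5 deg


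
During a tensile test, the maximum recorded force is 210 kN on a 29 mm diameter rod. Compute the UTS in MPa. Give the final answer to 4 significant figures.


A0 = pi*(d/2)^2 = pi*(29/2)^2 = 660.52 mm^2
UTS = F_max / A0 = 210*1000 / 660.52
UTS = 317.9 MPa


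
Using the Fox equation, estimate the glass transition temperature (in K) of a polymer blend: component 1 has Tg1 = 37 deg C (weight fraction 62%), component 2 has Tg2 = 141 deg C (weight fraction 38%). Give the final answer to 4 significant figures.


1/Tg = w1/Tg1 + w2/Tg2 (in Kelvin)
Tg1 = 310.15 K, Tg2 = 414.15 K
1/Tg = 0.62/310.15 + 0.38/414.15
Tg = 342.9 K


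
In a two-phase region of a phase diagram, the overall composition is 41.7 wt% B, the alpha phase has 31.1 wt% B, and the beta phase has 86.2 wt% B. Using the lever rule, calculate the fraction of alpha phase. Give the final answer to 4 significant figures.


f_alpha = (C_beta - C0) / (C_beta - C_alpha)
f_alpha = (86.2 - 41.7) / (86.2 - 31.1)
f_alpha = 0.8076


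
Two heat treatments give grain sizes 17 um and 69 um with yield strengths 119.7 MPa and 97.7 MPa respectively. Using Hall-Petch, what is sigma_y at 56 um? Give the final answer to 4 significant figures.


sigma_y = sigma0 + k / sqrt(d)
1/sqrt(d1) = 1/sqrt(1.7e-05) = 242.536;  1/sqrt(d2) = 120.386
k = (sigma1 - sigma2) / (1/sqrt(d1) - 1/sqrt(d2)) = (119.7 - 97.7) / (242.536 - 120.386) = 0.180107 MPa*m^0.5
sigma0 = sigma1 - k/sqrt(d1) = 119.7 - 0.180107*242.536 = 76.0177 MPa
sigma_y(d3) = 76.0177 + 0.180107 / sqrt(5.6e-05) = 100.1 MPa


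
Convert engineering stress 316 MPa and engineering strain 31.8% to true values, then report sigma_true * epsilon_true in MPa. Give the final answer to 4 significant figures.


sigma_true = sigma_eng * (1 + epsilon_eng)
sigma_true = 316 * (1 + 0.318) = 416.488 MPa
epsilon_true = ln(1 + epsilon_eng)
epsilon_true = ln(1 + 0.318) = 0.276115
sigma_true * epsilon_true = 416.488 * 0.276115 = 115 MPa


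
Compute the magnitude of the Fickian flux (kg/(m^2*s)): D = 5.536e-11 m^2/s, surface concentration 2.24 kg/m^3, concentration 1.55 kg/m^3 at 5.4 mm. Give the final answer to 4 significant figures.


J = -D * (dC/dx) = D * (C1 - C2) / dx
J = 5.536e-11 * (2.24 - 1.55) / 5.4e-03
J = 7.074e-09 kg/(m^2*s)


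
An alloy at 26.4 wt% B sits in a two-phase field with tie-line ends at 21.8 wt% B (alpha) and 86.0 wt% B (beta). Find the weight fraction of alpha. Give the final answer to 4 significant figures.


f_alpha = (C_beta - C0) / (C_beta - C_alpha)
f_alpha = (86.0 - 26.4) / (86.0 - 21.8)
f_alpha = 0.9283


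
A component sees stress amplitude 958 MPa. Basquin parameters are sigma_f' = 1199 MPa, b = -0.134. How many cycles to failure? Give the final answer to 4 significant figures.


sigma_a = sigma_f' * (2*Nf)^b
2*Nf = (sigma_a / sigma_f')^(1/b)
2*Nf = (958 / 1199)^(1/-0.134)
2*Nf = 5.33662
Nf = 2.668 cycles


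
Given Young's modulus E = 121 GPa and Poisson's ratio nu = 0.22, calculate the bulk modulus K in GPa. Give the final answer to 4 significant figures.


K = E / (3*(1-2*nu))
K = 121 / (3*(1-2*0.22))
K = 72.02 GPa


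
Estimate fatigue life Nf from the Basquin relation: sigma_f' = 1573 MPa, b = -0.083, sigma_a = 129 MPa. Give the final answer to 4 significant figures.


sigma_a = sigma_f' * (2*Nf)^b
2*Nf = (sigma_a / sigma_f')^(1/b)
2*Nf = (129 / 1573)^(1/-0.083)
2*Nf = 1.21902e+13
Nf = 6.095e+12 cycles


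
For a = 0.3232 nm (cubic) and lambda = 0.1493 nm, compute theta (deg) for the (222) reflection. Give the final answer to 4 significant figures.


d = a / sqrt(h^2+k^2+l^2)
d = 0.3232 / sqrt(12) = 0.0932998 nm
lambda = 2*d*sin(theta)  =>  sin(theta) = lambda / (2*d)
sin(theta) = 0.1493 / (2 * 0.0932998) = 0.800109
theta = 53.14 deg


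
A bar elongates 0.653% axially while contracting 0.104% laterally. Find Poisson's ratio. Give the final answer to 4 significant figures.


nu = -epsilon_lat / epsilon_axial
Lateral strain is contraction (negative), so using magnitudes:
nu = 0.104 / 0.653
nu = 0.1593


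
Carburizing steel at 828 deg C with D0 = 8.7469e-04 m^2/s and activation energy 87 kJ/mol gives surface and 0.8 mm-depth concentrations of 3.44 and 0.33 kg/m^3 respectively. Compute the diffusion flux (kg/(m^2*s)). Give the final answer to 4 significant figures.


Step 1: D = D0 * exp(-Qd/(R*T))
T = 828 + 273.15 = 1101.15 K
D = 8.7469e-04 * exp(-87e3 / (8.314 * 1101.15)) = 6.52731e-08 m^2/s
Step 2: J = D * (C1 - C2) / dx
J = 6.52731e-08 * (3.44 - 0.33) / 8e-04
J = 2.537e-04 kg/(m^2*s)


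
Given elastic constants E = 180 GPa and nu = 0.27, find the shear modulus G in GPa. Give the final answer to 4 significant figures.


G = E / (2*(1+nu))
G = 180 / (2*(1+0.27))
G = 70.87 GPa


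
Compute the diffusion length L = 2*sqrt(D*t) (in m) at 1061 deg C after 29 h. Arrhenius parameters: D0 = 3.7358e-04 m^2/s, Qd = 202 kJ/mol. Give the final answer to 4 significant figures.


Step 1: D = D0 * exp(-Qd/(R*T))
T = 1334.15 K
D = 3.7358e-04 * exp(-202e3 / (8.314 * 1334.15)) = 4.60674e-12 m^2/s
Step 2: L = 2*sqrt(D*t)
t = 29 h = 104400 s
L = 2*sqrt(4.60674e-12 * 104400) = 1.387e-03 m


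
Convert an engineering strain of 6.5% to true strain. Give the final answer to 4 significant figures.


epsilon_true = ln(1 + epsilon_eng)
epsilon_true = ln(1 + 0.065)
epsilon_true = 0.06297


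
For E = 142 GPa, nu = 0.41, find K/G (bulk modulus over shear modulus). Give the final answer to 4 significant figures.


G = E / (2*(1+nu))
G = 142 / (2*(1+0.41)) = 50.3546 GPa
K = E / (3*(1-2*nu))
K = 142 / (3*(1-2*0.41)) = 262.963 GPa
K/G = 262.963 / 50.3546 = 5.222


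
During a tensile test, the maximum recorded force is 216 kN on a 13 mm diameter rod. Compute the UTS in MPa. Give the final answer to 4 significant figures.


A0 = pi*(d/2)^2 = pi*(13/2)^2 = 132.732 mm^2
UTS = F_max / A0 = 216*1000 / 132.732
UTS = 1627 MPa


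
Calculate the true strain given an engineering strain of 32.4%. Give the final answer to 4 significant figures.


epsilon_true = ln(1 + epsilon_eng)
epsilon_true = ln(1 + 0.324)
epsilon_true = 0.2807


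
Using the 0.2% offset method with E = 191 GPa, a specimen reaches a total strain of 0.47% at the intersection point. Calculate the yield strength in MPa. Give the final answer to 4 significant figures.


Offset strain = 0.002
Elastic strain at yield = total_strain - offset = 4.7e-03 - 0.002 = 2.7e-03
sigma_y = E * elastic_strain = 191000 * 2.7e-03
sigma_y = 515.7 MPa


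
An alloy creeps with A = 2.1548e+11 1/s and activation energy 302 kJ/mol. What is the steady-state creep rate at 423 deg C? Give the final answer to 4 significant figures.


rate = A * exp(-Q / (R*T))
T = 423 + 273.15 = 696.15 K
rate = 2.1548e+11 * exp(-302e3 / (8.314 * 696.15))
rate = 4.704e-12 1/s


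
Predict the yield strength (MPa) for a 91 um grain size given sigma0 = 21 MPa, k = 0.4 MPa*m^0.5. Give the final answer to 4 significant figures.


sigma_y = sigma0 + k / sqrt(d)
d = 91 um = 9.1e-05 m
sigma_y = 21 + 0.4 / sqrt(9.1e-05)
sigma_y = 62.93 MPa


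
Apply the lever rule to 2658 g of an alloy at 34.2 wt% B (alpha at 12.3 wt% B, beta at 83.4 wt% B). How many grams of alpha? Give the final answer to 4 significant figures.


f_alpha = (C_beta - C0) / (C_beta - C_alpha)
f_alpha = (83.4 - 34.2) / (83.4 - 12.3) = 0.691983
m_alpha = f_alpha * m_total = 0.691983 * 2658 = 1839 g


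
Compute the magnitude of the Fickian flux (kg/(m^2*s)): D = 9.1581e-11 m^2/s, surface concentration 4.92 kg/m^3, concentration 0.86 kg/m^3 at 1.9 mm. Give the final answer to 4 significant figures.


J = -D * (dC/dx) = D * (C1 - C2) / dx
J = 9.1581e-11 * (4.92 - 0.86) / 1.9e-03
J = 1.957e-07 kg/(m^2*s)


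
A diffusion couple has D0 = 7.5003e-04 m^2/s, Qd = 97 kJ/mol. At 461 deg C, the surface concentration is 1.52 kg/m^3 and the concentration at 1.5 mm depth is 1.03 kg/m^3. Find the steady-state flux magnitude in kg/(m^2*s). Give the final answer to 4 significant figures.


Step 1: D = D0 * exp(-Qd/(R*T))
T = 461 + 273.15 = 734.15 K
D = 7.5003e-04 * exp(-97e3 / (8.314 * 734.15)) = 9.40366e-11 m^2/s
Step 2: J = D * (C1 - C2) / dx
J = 9.40366e-11 * (1.52 - 1.03) / 1.5e-03
J = 3.072e-08 kg/(m^2*s)


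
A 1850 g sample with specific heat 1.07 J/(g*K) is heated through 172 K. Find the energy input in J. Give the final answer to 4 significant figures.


Q = m * cp * dT
Q = 1850 * 1.07 * 172
Q = 340500 J


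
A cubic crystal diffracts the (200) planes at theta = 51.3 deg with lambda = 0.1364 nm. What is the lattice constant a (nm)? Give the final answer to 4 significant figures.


d = lambda / (2*sin(theta))
d = 0.1364 / (2*sin(51.3 deg))
d = 0.0873877 nm
a = d * sqrt(h^2+k^2+l^2) = 0.0873877 * sqrt(4)
a = 0.1748 nm


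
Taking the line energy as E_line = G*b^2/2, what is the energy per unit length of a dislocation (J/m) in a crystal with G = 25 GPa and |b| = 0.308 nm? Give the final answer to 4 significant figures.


E = G*b^2/2
b = 0.308 nm = 3.08e-10 m
G = 25 GPa = 2.5e+10 Pa
E = 0.5 * 2.5e+10 * (3.08e-10)^2
E = 1.186e-09 J/m


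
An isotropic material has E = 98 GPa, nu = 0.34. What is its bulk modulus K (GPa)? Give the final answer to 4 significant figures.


K = E / (3*(1-2*nu))
K = 98 / (3*(1-2*0.34))
K = 102.1 GPa


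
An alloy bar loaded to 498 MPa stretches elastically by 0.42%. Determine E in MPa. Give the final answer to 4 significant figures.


E = sigma / epsilon
epsilon = 0.42% = 4.2e-03
E = 498 / 4.2e-03
E = 118600 MPa


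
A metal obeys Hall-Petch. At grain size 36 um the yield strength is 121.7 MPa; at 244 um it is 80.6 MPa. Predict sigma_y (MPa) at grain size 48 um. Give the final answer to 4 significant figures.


sigma_y = sigma0 + k / sqrt(d)
1/sqrt(d1) = 1/sqrt(3.6e-05) = 166.667;  1/sqrt(d2) = 64.0184
k = (sigma1 - sigma2) / (1/sqrt(d1) - 1/sqrt(d2)) = (121.7 - 80.6) / (166.667 - 64.0184) = 0.400397 MPa*m^0.5
sigma0 = sigma1 - k/sqrt(d1) = 121.7 - 0.400397*166.667 = 54.9672 MPa
sigma_y(d3) = 54.9672 + 0.400397 / sqrt(4.8e-05) = 112.8 MPa


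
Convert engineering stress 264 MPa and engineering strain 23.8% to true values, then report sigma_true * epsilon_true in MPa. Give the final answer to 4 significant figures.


sigma_true = sigma_eng * (1 + epsilon_eng)
sigma_true = 264 * (1 + 0.238) = 326.832 MPa
epsilon_true = ln(1 + epsilon_eng)
epsilon_true = ln(1 + 0.238) = 0.213497
sigma_true * epsilon_true = 326.832 * 0.213497 = 69.78 MPa


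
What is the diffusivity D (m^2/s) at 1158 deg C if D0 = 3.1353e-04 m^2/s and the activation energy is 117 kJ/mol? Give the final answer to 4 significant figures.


D = D0 * exp(-Qd / (R*T))
T = 1431.15 K
D = 3.1353e-04 * exp(-117e3 / (8.314 * 1431.15))
D = 1.682e-08 m^2/s


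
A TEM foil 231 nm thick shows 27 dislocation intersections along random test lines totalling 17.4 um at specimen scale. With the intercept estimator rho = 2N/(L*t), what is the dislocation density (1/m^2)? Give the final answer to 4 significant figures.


rho = 2N / (L * t)
L = 17.4 um = 1.74e-05 m, t = 231 nm = 2.31e-07 m
rho = 2 * 27 / (1.74e-05 * 2.31e-07)
rho = 1.343e+13 1/m^2


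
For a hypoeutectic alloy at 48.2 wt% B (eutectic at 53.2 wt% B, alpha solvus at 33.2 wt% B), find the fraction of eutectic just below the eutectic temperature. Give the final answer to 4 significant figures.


f_primary = (C_e - C0) / (C_e - C_alpha_max)
f_primary = (53.2 - 48.2) / (53.2 - 33.2)
f_primary = 0.25
f_eutectic = 1 - 0.25 = 0.75


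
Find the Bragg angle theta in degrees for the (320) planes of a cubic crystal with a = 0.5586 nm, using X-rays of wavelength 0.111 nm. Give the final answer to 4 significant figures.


d = a / sqrt(h^2+k^2+l^2)
d = 0.5586 / sqrt(13) = 0.154928 nm
lambda = 2*d*sin(theta)  =>  sin(theta) = lambda / (2*d)
sin(theta) = 0.111 / (2 * 0.154928) = 0.358231
theta = 20.99 deg


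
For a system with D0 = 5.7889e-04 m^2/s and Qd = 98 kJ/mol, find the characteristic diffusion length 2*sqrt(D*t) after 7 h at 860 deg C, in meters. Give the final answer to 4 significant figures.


Step 1: D = D0 * exp(-Qd/(R*T))
T = 1133.15 K
D = 5.7889e-04 * exp(-98e3 / (8.314 * 1133.15)) = 1.75769e-08 m^2/s
Step 2: L = 2*sqrt(D*t)
t = 7 h = 25200 s
L = 2*sqrt(1.75769e-08 * 25200) = 0.04209 m


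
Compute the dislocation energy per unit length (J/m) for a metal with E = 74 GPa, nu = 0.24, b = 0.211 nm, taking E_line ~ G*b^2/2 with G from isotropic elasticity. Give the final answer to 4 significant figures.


Step 1: G = E / (2*(1+nu))
G = 74 / (2*(1+0.24)) = 29.8387 GPa = 2.98387e+10 Pa
Step 2: E_line = G*b^2/2
b = 0.211 nm = 2.11e-10 m
E_line = 0.5 * 2.98387e+10 * (2.11e-10)^2 = 6.642e-10 J/m


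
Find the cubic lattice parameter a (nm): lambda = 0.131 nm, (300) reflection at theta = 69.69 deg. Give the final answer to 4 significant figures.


d = lambda / (2*sin(theta))
d = 0.131 / (2*sin(69.69 deg))
d = 0.0698422 nm
a = d * sqrt(h^2+k^2+l^2) = 0.0698422 * sqrt(9)
a = 0.2095 nm


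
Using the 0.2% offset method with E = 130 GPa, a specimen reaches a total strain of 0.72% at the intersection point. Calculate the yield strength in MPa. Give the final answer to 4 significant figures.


Offset strain = 0.002
Elastic strain at yield = total_strain - offset = 7.2e-03 - 0.002 = 5.2e-03
sigma_y = E * elastic_strain = 130000 * 5.2e-03
sigma_y = 676 MPa


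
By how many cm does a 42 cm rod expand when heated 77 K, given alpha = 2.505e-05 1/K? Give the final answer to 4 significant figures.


dL = L0 * alpha * dT
dL = 42 * 2.505e-05 * 77
dL = 0.08101 cm


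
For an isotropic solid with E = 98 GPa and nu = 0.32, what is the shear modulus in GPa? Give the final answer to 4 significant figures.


G = E / (2*(1+nu))
G = 98 / (2*(1+0.32))
G = 37.12 GPa


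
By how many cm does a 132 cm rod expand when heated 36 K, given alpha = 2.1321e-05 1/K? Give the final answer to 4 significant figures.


dL = L0 * alpha * dT
dL = 132 * 2.1321e-05 * 36
dL = 0.1013 cm


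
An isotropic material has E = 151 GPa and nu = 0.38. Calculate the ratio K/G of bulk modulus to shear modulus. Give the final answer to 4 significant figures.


G = E / (2*(1+nu))
G = 151 / (2*(1+0.38)) = 54.7101 GPa
K = E / (3*(1-2*nu))
K = 151 / (3*(1-2*0.38)) = 209.722 GPa
K/G = 209.722 / 54.7101 = 3.833


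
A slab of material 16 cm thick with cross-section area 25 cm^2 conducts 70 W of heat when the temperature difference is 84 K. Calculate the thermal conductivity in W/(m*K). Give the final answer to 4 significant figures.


k = Q*L / (A*dT)
L = 0.16 m, A = 2.5e-03 m^2
k = 70 * 0.16 / (2.5e-03 * 84)
k = 53.33 W/(m*K)


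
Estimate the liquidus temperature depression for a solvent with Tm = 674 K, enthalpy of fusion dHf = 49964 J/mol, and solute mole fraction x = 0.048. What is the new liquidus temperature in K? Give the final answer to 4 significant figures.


dT = R*Tm^2*x / dHf
dT = 8.314 * 674^2 * 0.048 / 49964
dT = 3.62839 K
T_new = 674 - 3.62839 = 670.4 K


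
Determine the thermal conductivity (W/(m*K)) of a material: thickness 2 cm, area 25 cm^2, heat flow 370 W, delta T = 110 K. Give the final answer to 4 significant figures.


k = Q*L / (A*dT)
L = 0.02 m, A = 2.5e-03 m^2
k = 370 * 0.02 / (2.5e-03 * 110)
k = 26.91 W/(m*K)


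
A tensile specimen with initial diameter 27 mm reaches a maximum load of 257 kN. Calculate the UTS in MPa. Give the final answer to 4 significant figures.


A0 = pi*(d/2)^2 = pi*(27/2)^2 = 572.555 mm^2
UTS = F_max / A0 = 257*1000 / 572.555
UTS = 448.9 MPa


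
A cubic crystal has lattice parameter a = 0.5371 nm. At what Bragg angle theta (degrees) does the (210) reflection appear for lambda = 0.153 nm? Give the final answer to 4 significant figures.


d = a / sqrt(h^2+k^2+l^2)
d = 0.5371 / sqrt(5) = 0.240198 nm
lambda = 2*d*sin(theta)  =>  sin(theta) = lambda / (2*d)
sin(theta) = 0.153 / (2 * 0.240198) = 0.318487
theta = 18.57 deg


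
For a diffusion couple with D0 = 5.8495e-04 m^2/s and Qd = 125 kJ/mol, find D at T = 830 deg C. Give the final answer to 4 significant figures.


D = D0 * exp(-Qd / (R*T))
T = 1103.15 K
D = 5.8495e-04 * exp(-125e3 / (8.314 * 1103.15))
D = 7.049e-10 m^2/s


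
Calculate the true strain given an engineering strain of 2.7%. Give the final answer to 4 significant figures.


epsilon_true = ln(1 + epsilon_eng)
epsilon_true = ln(1 + 0.027)
epsilon_true = 0.02664


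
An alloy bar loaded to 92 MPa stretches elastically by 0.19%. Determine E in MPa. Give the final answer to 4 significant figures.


E = sigma / epsilon
epsilon = 0.19% = 1.9e-03
E = 92 / 1.9e-03
E = 48420 MPa


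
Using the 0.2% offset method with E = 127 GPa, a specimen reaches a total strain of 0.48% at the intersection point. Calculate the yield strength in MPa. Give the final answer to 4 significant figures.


Offset strain = 0.002
Elastic strain at yield = total_strain - offset = 4.8e-03 - 0.002 = 2.8e-03
sigma_y = E * elastic_strain = 127000 * 2.8e-03
sigma_y = 355.6 MPa


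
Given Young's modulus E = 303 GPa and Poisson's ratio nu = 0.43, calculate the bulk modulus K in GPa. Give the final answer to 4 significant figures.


K = E / (3*(1-2*nu))
K = 303 / (3*(1-2*0.43))
K = 721.4 GPa


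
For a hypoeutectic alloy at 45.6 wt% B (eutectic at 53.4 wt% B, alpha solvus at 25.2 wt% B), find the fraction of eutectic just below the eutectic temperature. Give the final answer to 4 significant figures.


f_primary = (C_e - C0) / (C_e - C_alpha_max)
f_primary = (53.4 - 45.6) / (53.4 - 25.2)
f_primary = 0.276596
f_eutectic = 1 - 0.276596 = 0.7234


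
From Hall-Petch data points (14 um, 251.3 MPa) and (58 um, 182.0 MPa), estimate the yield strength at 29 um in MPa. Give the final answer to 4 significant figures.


sigma_y = sigma0 + k / sqrt(d)
1/sqrt(d1) = 1/sqrt(1.4e-05) = 267.261;  1/sqrt(d2) = 131.306
k = (sigma1 - sigma2) / (1/sqrt(d1) - 1/sqrt(d2)) = (251.3 - 182.0) / (267.261 - 131.306) = 0.509728 MPa*m^0.5
sigma0 = sigma1 - k/sqrt(d1) = 251.3 - 0.509728*267.261 = 115.069 MPa
sigma_y(d3) = 115.069 + 0.509728 / sqrt(2.9e-05) = 209.7 MPa


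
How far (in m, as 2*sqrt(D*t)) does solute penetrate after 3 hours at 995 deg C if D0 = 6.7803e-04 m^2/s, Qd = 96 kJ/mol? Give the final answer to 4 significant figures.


Step 1: D = D0 * exp(-Qd/(R*T))
T = 1268.15 K
D = 6.7803e-04 * exp(-96e3 / (8.314 * 1268.15)) = 7.53184e-08 m^2/s
Step 2: L = 2*sqrt(D*t)
t = 3 h = 10800 s
L = 2*sqrt(7.53184e-08 * 10800) = 0.05704 m


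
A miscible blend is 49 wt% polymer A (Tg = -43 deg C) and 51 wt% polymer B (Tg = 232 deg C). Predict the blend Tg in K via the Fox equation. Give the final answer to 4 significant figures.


1/Tg = w1/Tg1 + w2/Tg2 (in Kelvin)
Tg1 = 230.15 K, Tg2 = 505.15 K
1/Tg = 0.49/230.15 + 0.51/505.15
Tg = 318.6 K


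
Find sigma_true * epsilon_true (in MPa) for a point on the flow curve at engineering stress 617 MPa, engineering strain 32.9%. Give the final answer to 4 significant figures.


sigma_true = sigma_eng * (1 + epsilon_eng)
sigma_true = 617 * (1 + 0.329) = 819.993 MPa
epsilon_true = ln(1 + epsilon_eng)
epsilon_true = ln(1 + 0.329) = 0.284427
sigma_true * epsilon_true = 819.993 * 0.284427 = 233.2 MPa


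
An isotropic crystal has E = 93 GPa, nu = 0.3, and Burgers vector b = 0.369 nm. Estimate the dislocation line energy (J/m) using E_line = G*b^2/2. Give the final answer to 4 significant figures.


Step 1: G = E / (2*(1+nu))
G = 93 / (2*(1+0.3)) = 35.7692 GPa = 3.57692e+10 Pa
Step 2: E_line = G*b^2/2
b = 0.369 nm = 3.69e-10 m
E_line = 0.5 * 3.57692e+10 * (3.69e-10)^2 = 2.435e-09 J/m


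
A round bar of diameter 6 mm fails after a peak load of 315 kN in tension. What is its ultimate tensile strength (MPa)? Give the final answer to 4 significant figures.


A0 = pi*(d/2)^2 = pi*(6/2)^2 = 28.2743 mm^2
UTS = F_max / A0 = 315*1000 / 28.2743
UTS = 11140 MPa


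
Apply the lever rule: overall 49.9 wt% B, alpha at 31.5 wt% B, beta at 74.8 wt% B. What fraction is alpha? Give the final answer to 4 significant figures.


f_alpha = (C_beta - C0) / (C_beta - C_alpha)
f_alpha = (74.8 - 49.9) / (74.8 - 31.5)
f_alpha = 0.5751


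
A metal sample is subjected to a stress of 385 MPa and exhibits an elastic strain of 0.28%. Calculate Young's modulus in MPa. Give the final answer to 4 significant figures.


E = sigma / epsilon
epsilon = 0.28% = 2.8e-03
E = 385 / 2.8e-03
E = 137500 MPa


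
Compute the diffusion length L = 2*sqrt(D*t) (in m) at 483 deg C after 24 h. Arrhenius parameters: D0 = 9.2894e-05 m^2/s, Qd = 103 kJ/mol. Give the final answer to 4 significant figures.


Step 1: D = D0 * exp(-Qd/(R*T))
T = 756.15 K
D = 9.2894e-05 * exp(-103e3 / (8.314 * 756.15)) = 7.12063e-12 m^2/s
Step 2: L = 2*sqrt(D*t)
t = 24 h = 86400 s
L = 2*sqrt(7.12063e-12 * 86400) = 1.569e-03 m


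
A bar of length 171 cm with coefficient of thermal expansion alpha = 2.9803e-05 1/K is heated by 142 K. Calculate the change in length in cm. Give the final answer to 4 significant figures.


dL = L0 * alpha * dT
dL = 171 * 2.9803e-05 * 142
dL = 0.7237 cm


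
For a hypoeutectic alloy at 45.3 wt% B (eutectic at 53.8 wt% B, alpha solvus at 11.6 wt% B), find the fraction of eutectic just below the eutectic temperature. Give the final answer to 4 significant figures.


f_primary = (C_e - C0) / (C_e - C_alpha_max)
f_primary = (53.8 - 45.3) / (53.8 - 11.6)
f_primary = 0.201422
f_eutectic = 1 - 0.201422 = 0.7986


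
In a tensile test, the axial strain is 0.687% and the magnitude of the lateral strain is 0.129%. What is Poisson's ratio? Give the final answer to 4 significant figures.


nu = -epsilon_lat / epsilon_axial
Lateral strain is contraction (negative), so using magnitudes:
nu = 0.129 / 0.687
nu = 0.1878


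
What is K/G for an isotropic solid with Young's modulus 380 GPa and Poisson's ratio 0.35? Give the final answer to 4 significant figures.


G = E / (2*(1+nu))
G = 380 / (2*(1+0.35)) = 140.741 GPa
K = E / (3*(1-2*nu))
K = 380 / (3*(1-2*0.35)) = 422.222 GPa
K/G = 422.222 / 140.741 = 3


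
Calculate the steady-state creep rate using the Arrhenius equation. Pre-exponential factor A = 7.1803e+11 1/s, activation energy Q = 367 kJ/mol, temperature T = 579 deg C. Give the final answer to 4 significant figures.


rate = A * exp(-Q / (R*T))
T = 579 + 273.15 = 852.15 K
rate = 7.1803e+11 * exp(-367e3 / (8.314 * 852.15))
rate = 2.286e-11 1/s


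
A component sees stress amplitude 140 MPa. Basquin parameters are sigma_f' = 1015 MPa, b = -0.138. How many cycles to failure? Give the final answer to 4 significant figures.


sigma_a = sigma_f' * (2*Nf)^b
2*Nf = (sigma_a / sigma_f')^(1/b)
2*Nf = (140 / 1015)^(1/-0.138)
2*Nf = 1.71527e+06
Nf = 857600 cycles


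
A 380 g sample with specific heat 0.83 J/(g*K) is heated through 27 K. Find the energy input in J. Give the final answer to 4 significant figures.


Q = m * cp * dT
Q = 380 * 0.83 * 27
Q = 8516 J


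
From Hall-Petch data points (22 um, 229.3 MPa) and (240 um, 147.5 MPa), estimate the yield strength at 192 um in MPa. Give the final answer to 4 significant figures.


sigma_y = sigma0 + k / sqrt(d)
1/sqrt(d1) = 1/sqrt(2.2e-05) = 213.201;  1/sqrt(d2) = 64.5497
k = (sigma1 - sigma2) / (1/sqrt(d1) - 1/sqrt(d2)) = (229.3 - 147.5) / (213.201 - 64.5497) = 0.550282 MPa*m^0.5
sigma0 = sigma1 - k/sqrt(d1) = 229.3 - 0.550282*213.201 = 111.979 MPa
sigma_y(d3) = 111.979 + 0.550282 / sqrt(1.92e-04) = 151.7 MPa


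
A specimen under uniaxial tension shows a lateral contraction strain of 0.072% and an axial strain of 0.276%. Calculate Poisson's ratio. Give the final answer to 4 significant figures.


nu = -epsilon_lat / epsilon_axial
Lateral strain is contraction (negative), so using magnitudes:
nu = 0.072 / 0.276
nu = 0.2609


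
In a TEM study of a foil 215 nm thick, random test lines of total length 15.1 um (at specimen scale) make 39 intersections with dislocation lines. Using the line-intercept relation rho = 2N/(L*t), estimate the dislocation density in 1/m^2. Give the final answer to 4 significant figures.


rho = 2N / (L * t)
L = 15.1 um = 1.51e-05 m, t = 215 nm = 2.15e-07 m
rho = 2 * 39 / (1.51e-05 * 2.15e-07)
rho = 2.403e+13 1/m^2


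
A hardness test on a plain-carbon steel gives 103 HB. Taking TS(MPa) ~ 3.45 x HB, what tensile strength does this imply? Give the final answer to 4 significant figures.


TS (MPa) = 3.45 * HB
TS = 3.45 * 103
TS = 355.4 MPa


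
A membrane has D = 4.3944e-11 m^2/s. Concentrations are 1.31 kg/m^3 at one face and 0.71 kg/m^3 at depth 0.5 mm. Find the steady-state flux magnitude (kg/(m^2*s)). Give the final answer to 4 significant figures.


J = -D * (dC/dx) = D * (C1 - C2) / dx
J = 4.3944e-11 * (1.31 - 0.71) / 5e-04
J = 5.273e-08 kg/(m^2*s)


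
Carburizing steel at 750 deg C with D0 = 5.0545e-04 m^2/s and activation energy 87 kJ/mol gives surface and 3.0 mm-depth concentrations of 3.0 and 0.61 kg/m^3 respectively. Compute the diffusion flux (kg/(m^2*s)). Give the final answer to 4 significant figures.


Step 1: D = D0 * exp(-Qd/(R*T))
T = 750 + 273.15 = 1023.15 K
D = 5.0545e-04 * exp(-87e3 / (8.314 * 1023.15)) = 1.82779e-08 m^2/s
Step 2: J = D * (C1 - C2) / dx
J = 1.82779e-08 * (3.0 - 0.61) / 3e-03
J = 1.456e-05 kg/(m^2*s)


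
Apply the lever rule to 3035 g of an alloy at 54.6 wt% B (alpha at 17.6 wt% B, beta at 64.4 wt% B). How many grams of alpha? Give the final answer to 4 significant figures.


f_alpha = (C_beta - C0) / (C_beta - C_alpha)
f_alpha = (64.4 - 54.6) / (64.4 - 17.6) = 0.209402
m_alpha = f_alpha * m_total = 0.209402 * 3035 = 635.5 g


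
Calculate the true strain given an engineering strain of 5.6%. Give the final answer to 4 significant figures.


epsilon_true = ln(1 + epsilon_eng)
epsilon_true = ln(1 + 0.056)
epsilon_true = 0.05449


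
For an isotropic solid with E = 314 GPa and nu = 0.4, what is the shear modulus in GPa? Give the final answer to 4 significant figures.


G = E / (2*(1+nu))
G = 314 / (2*(1+0.4))
G = 112.1 GPa


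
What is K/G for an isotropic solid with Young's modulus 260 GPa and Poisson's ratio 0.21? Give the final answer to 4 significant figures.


G = E / (2*(1+nu))
G = 260 / (2*(1+0.21)) = 107.438 GPa
K = E / (3*(1-2*nu))
K = 260 / (3*(1-2*0.21)) = 149.425 GPa
K/G = 149.425 / 107.438 = 1.391


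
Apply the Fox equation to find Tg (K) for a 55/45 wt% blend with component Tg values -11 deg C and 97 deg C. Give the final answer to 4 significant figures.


1/Tg = w1/Tg1 + w2/Tg2 (in Kelvin)
Tg1 = 262.15 K, Tg2 = 370.15 K
1/Tg = 0.55/262.15 + 0.45/370.15
Tg = 301.8 K


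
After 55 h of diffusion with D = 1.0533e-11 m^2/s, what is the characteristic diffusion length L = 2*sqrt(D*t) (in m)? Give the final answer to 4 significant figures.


t = 55 hr = 198000 s
Diffusion length = 2*sqrt(D*t)
= 2*sqrt(1.0533e-11 * 198000)
= 2.888e-03 m


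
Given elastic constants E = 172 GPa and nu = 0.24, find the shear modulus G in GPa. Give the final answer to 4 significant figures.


G = E / (2*(1+nu))
G = 172 / (2*(1+0.24))
G = 69.35 GPa


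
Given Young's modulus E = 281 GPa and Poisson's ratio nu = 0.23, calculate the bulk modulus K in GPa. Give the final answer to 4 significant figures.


K = E / (3*(1-2*nu))
K = 281 / (3*(1-2*0.23))
K = 173.5 GPa


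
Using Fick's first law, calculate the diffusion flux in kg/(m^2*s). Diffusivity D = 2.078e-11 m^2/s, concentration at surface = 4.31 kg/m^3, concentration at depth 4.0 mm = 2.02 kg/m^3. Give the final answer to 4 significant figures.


J = -D * (dC/dx) = D * (C1 - C2) / dx
J = 2.078e-11 * (4.31 - 2.02) / 4e-03
J = 1.19e-08 kg/(m^2*s)


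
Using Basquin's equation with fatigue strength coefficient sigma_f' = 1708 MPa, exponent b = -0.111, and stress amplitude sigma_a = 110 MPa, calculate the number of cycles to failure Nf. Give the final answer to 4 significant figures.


sigma_a = sigma_f' * (2*Nf)^b
2*Nf = (sigma_a / sigma_f')^(1/b)
2*Nf = (110 / 1708)^(1/-0.111)
2*Nf = 5.37758e+10
Nf = 2.689e+10 cycles


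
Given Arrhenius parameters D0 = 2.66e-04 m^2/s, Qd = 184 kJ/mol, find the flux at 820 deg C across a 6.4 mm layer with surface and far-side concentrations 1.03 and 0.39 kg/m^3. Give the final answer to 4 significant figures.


Step 1: D = D0 * exp(-Qd/(R*T))
T = 820 + 273.15 = 1093.15 K
D = 2.66e-04 * exp(-184e3 / (8.314 * 1093.15)) = 4.28926e-13 m^2/s
Step 2: J = D * (C1 - C2) / dx
J = 4.28926e-13 * (1.03 - 0.39) / 6.4e-03
J = 4.289e-11 kg/(m^2*s)


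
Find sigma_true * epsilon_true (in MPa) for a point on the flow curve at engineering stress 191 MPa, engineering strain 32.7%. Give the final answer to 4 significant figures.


sigma_true = sigma_eng * (1 + epsilon_eng)
sigma_true = 191 * (1 + 0.327) = 253.457 MPa
epsilon_true = ln(1 + epsilon_eng)
epsilon_true = ln(1 + 0.327) = 0.282921
sigma_true * epsilon_true = 253.457 * 0.282921 = 71.71 MPa
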